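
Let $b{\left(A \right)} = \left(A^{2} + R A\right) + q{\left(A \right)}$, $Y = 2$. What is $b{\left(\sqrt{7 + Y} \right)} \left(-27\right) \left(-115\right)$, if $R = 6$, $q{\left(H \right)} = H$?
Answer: $93150$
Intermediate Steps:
$b{\left(A \right)} = A^{2} + 7 A$ ($b{\left(A \right)} = \left(A^{2} + 6 A\right) + A = A^{2} + 7 A$)
$b{\left(\sqrt{7 + Y} \right)} \left(-27\right) \left(-115\right) = \sqrt{7 + 2} \left(7 + \sqrt{7 + 2}\right) \left(-27\right) \left(-115\right) = \sqrt{9} \left(7 + \sqrt{9}\right) \left(-27\right) \left(-115\right) = 3 \left(7 + 3\right) \left(-27\right) \left(-115\right) = 3 \cdot 10 \left(-27\right) \left(-115\right) = 30 \left(-27\right) \left(-115\right) = \left(-810\right) \left(-115\right) = 93150$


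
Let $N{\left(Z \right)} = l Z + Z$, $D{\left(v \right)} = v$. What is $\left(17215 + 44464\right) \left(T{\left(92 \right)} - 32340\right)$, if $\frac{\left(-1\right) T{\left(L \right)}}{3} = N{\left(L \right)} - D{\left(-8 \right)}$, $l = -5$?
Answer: $-1928085540$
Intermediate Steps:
$N{\left(Z \right)} = - 4 Z$ ($N{\left(Z \right)} = - 5 Z + Z = - 4 Z$)
$T{\left(L \right)} = -24 + 12 L$ ($T{\left(L \right)} = - 3 \left(- 4 L - -8\right) = - 3 \left(- 4 L + 8\right) = - 3 \left(8 - 4 L\right) = -24 + 12 L$)
$\left(17215 + 44464\right) \left(T{\left(92 \right)} - 32340\right) = \left(17215 + 44464\right) \left(\left(-24 + 12 \cdot 92\right) - 32340\right) = 61679 \left(\left(-24 + 1104\right) - 32340\right) = 61679 \left(1080 - 32340\right) = 61679 \left(-31260\right) = -1928085540$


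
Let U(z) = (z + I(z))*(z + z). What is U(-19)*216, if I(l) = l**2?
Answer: -2807136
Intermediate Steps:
U(z) = 2*z*(z + z**2) (U(z) = (z + z**2)*(z + z) = (z + z**2)*(2*z) = 2*z*(z + z**2))
U(-19)*216 = (2*(-19)**2*(1 - 19))*216 = (2*361*(-18))*216 = -12996*216 = -2807136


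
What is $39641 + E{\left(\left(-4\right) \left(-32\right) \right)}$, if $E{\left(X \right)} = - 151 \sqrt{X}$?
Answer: $39641 - 1208 \sqrt{2} \approx 37933.0$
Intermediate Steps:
$39641 + E{\left(\left(-4\right) \left(-32\right) \right)} = 39641 - 151 \sqrt{\left(-4\right) \left(-32\right)} = 39641 - 151 \sqrt{128} = 39641 - 151 \cdot 8 \sqrt{2} = 39641 - 1208 \sqrt{2}$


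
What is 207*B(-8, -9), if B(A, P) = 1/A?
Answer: -207/8 ≈ -25.875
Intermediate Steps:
207*B(-8, -9) = 207/(-8) = 207*(-⅛) = -207/8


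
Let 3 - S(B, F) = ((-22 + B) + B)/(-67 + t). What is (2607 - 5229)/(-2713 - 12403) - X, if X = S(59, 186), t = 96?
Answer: 106041/219182 ≈ 0.48380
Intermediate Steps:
S(B, F) = 109/29 - 2*B/29 (S(B, F) = 3 - ((-22 + B) + B)/(-67 + 96) = 3 - (-22 + 2*B)/29 = 3 - (-22/29 + 2*B/29) = 3 + (22/29 - 2*B/29) = 109/29 - 2*B/29)
X = -9/29 (X = 109/29 - 2/29*59 = 109/29 - 118/29 = -9/29 ≈ -0.31034)
(2607 - 5229)/(-2713 - 12403) - X = (2607 - 5229)/(-2713 - 12403) - 1*(-9/29) = -2622/(-15116) + 9/29 = -2622*(-1/15116) + 9/29 = 1311/7558 + 9/29 = 106041/219182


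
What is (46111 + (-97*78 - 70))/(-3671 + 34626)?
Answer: 7695/6191 ≈ 1.2429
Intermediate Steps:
(46111 + (-97*78 - 70))/(-3671 + 34626) = (46111 + (-7566 - 70))/30955 = (46111 - 7636)*(1/30955) = 38475*(1/30955) = 7695/6191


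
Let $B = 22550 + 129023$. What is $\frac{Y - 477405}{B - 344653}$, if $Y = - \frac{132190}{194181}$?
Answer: $\frac{18540622499}{7498493496} \approx 2.4726$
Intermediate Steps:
$B = 151573$
$Y = - \frac{132190}{194181}$ ($Y = \left(-132190\right) \frac{1}{194181} = - \frac{132190}{194181} \approx -0.68076$)
$\frac{Y - 477405}{B - 344653} = \frac{- \frac{132190}{194181} - 477405}{151573 - 344653} = - \frac{92703112495}{194181 \left(-193080\right)} = \left(- \frac{92703112495}{194181}\right) \left(- \frac{1}{193080}\right) = \frac{18540622499}{7498493496}$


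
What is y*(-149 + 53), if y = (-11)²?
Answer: -11616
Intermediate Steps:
y = 121
y*(-149 + 53) = 121*(-149 + 53) = 121*(-96) = -11616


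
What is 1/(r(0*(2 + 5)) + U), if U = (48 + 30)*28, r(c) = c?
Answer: 1/2184 ≈ 0.00045788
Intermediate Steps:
U = 2184 (U = 78*28 = 2184)
1/(r(0*(2 + 5)) + U) = 1/(0*(2 + 5) + 2184) = 1/(0*7 + 2184) = 1/(0 + 2184) = 1/2184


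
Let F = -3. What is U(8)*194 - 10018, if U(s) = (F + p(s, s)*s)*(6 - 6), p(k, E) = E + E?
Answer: -10018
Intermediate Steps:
p(k, E) = 2*E
U(s) = 0 (U(s) = (-3 + (2*s)*s)*(6 - 6) = (-3 + 2*s²)*0 = 0)
U(8)*194 - 10018 = 0*194 - 10018 = 0 - 10018 = -10018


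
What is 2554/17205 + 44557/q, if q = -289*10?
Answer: -1786405/116994 ≈ -15.269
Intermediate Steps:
q = -2890
2554/17205 + 44557/q = 2554/17205 + 44557/(-2890) = 2554*(1/17205) + 44557*(-1/2890) = 2554/17205 - 2621/170 = -1786405/116994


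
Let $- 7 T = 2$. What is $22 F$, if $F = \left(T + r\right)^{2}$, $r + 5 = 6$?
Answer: $\frac{550}{49} \approx 11.224$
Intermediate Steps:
$T = - \frac{2}{7}$ ($T = \left(- \frac{1}{7}\right) 2 = - \frac{2}{7} \approx -0.28571$)
$r = 1$ ($r = -5 + 6 = 1$)
$F = \frac{25}{49}$ ($F = \left(- \frac{2}{7} + 1\right)^{2} = \left(\frac{5}{7}\right)^{2} = \frac{25}{49} \approx 0.5102$)
$22 F = 22 \cdot \frac{25}{49} = \frac{550}{49}$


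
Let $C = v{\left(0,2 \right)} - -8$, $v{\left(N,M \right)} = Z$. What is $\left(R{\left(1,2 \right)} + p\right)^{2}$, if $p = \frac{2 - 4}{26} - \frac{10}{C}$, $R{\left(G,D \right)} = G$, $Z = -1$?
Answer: $\frac{2116}{8281} \approx 0.25552$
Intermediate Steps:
$v{\left(N,M \right)} = -1$
$C = 7$ ($C = -1 - -8 = -1 + 8 = 7$)
$p = - \frac{137}{91}$ ($p = \frac{2 - 4}{26} - \frac{10}{7} = \left(-2\right) \frac{1}{26} - \frac{10}{7} = - \frac{1}{13} - \frac{10}{7} = - \frac{137}{91} \approx -1.5055$)
$\left(R{\left(1,2 \right)} + p\right)^{2} = \left(1 - \frac{137}{91}\right)^{2} = \left(- \frac{46}{91}\right)^{2} = \frac{2116}{8281}$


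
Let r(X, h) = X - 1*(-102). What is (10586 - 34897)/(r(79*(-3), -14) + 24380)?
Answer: -24311/24245 ≈ -1.0027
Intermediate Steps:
r(X, h) = 102 + X (r(X, h) = X + 102 = 102 + X)
(10586 - 34897)/(r(79*(-3), -14) + 24380) = (10586 - 34897)/((102 + 79*(-3)) + 24380) = -24311/((102 - 237) + 24380) = -24311/(-135 + 24380) = -24311/24245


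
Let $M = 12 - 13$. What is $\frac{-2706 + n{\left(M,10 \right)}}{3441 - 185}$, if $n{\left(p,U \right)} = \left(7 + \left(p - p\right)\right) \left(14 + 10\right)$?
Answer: $- \frac{1269}{1628} \approx -0.77948$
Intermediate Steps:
$M = -1$
$n{\left(p,U \right)} = 168$ ($n{\left(p,U \right)} = \left(7 + 0\right) 24 = 7 \cdot 24 = 168$)
$\frac{-2706 + n{\left(M,10 \right)}}{3441 - 185} = \frac{-2706 + 168}{3441 - 185} = - \frac{2538}{3256} = \left(-2538\right) \frac{1}{3256} = - \frac{1269}{1628}$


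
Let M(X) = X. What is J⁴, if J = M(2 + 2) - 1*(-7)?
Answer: 14641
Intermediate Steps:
J = 11 (J = (2 + 2) - 1*(-7) = 4 + 7 = 11)
J⁴ = 11⁴ = 14641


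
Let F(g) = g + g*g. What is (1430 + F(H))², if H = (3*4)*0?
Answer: 2044900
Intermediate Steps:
H = 0 (H = 12*0 = 0)
F(g) = g + g²
(1430 + F(H))² = (1430 + 0*(1 + 0))² = (1430 + 0*1)² = (1430 + 0)² = 1430² = 2044900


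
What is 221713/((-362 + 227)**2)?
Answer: 221713/18225 ≈ 12.165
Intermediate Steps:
221713/((-362 + 227)**2) = 221713/((-135)**2) = 221713/18225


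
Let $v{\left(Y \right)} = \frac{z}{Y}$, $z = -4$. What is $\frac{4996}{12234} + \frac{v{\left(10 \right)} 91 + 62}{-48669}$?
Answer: $\frac{202364278}{496180455} \approx 0.40784$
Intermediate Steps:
$v{\left(Y \right)} = - \frac{4}{Y}$
$\frac{4996}{12234} + \frac{v{\left(10 \right)} 91 + 62}{-48669} = \frac{4996}{12234} + \frac{- \frac{4}{10} \cdot 91 + 62}{-48669} = 4996 \cdot \frac{1}{12234} + \left(\left(-4\right) \frac{1}{10} \cdot 91 + 62\right) \left(- \frac{1}{48669}\right) = \frac{2498}{6117} + \left(\left(- \frac{2}{5}\right) 91 + 62\right) \left(- \frac{1}{48669}\right) = \frac{2498}{6117} + \left(- \frac{182}{5} + 62\right) \left(- \frac{1}{48669}\right) = \frac{2498}{6117} + \frac{128}{5} \left(- \frac{1}{48669}\right) = \frac{2498}{6117} - \frac{128}{243345} = \frac{202364278}{496180455}$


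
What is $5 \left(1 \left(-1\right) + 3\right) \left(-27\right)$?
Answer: $-270$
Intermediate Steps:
$5 \left(1 \left(-1\right) + 3\right) \left(-27\right) = 5 \left(-1 + 3\right) \left(-27\right) = 5 \cdot 2 \left(-27\right) = 10 \left(-27\right) = -270$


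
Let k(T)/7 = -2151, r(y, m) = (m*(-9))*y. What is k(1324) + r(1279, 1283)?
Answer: -14783670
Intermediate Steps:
r(y, m) = -9*m*y (r(y, m) = (-9*m)*y = -9*m*y)
k(T) = -15057 (k(T) = 7*(-2151) = -15057)
k(1324) + r(1279, 1283) = -15057 - 9*1283*1279 = -15057 - 14768613 = -14783670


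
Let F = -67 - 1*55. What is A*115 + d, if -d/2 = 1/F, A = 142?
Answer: 996131/61 ≈ 16330.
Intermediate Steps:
F = -122 (F = -67 - 55 = -122)
d = 1/61 (d = -2/(-122) = -2*(-1/122) = 1/61 ≈ 0.016393)
A*115 + d = 142*115 + 1/61 = 16330 + 1/61 = 996131/61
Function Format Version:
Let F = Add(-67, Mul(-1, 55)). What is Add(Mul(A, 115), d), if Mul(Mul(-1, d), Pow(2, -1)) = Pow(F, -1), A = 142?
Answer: Rational(996131, 61) ≈ 16330.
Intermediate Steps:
F = -122 (F = Add(-67, -55) = -122)
d = Rational(1, 61) (d = Mul(-2, Pow(-122, -1)) = Mul(-2, Rational(-1, 122)) = Rational(1, 61) ≈ 0.016393)
Add(Mul(A, 115), d) = Add(Mul(142, 115), Rational(1, 61)) = Add(16330, Rational(1, 61)) = Rational(996131, 61)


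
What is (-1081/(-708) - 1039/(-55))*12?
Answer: 795067/3245 ≈ 245.01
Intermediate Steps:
(-1081/(-708) - 1039/(-55))*12 = (-1081*(-1/708) - 1039*(-1/55))*12 = (1081/708 + 1039/55)*12 = (795067/38940)*12 = 795067/3245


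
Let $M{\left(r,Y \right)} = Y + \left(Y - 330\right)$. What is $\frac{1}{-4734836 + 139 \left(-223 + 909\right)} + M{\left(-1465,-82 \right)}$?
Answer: $- \frac{2291904109}{4639482} \approx -494.0$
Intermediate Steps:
$M{\left(r,Y \right)} = -330 + 2 Y$ ($M{\left(r,Y \right)} = Y + \left(Y - 330\right) = Y + \left(-330 + Y\right) = -330 + 2 Y$)
$\frac{1}{-4734836 + 139 \left(-223 + 909\right)} + M{\left(-1465,-82 \right)} = \frac{1}{-4734836 + 139 \left(-223 + 909\right)} + \left(-330 + 2 \left(-82\right)\right) = \frac{1}{-4734836 + 139 \cdot 686} - 494 = \frac{1}{-4734836 + 95354} - 494 = \frac{1}{-4639482} - 494 = - \frac{1}{4639482} - 494 = - \frac{2291904109}{4639482}$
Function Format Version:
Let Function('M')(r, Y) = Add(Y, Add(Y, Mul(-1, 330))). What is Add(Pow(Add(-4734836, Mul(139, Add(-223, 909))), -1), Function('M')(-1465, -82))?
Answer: Rational(-2291904109, 4639482) ≈ -494.00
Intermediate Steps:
Function('M')(r, Y) = Add(-330, Mul(2, Y)) (Function('M')(r, Y) = Add(Y, Add(Y, -330)) = Add(Y, Add(-330, Y)) = Add(-330, Mul(2, Y)))
Add(Pow(Add(-4734836, Mul(139, Add(-223, 909))), -1), Function('M')(-1465, -82)) = Add(Pow(Add(-4734836, Mul(139, Add(-223, 909))), -1), Add(-330, Mul(2, -82))) = Add(Pow(Add(-4734836, Mul(139, 686)), -1), Add(-330, -164)) = Add(Pow(Add(-4734836, 95354), -1), -494) = Add(Pow(-4639482, -1), -494) = Add(Rational(-1, 4639482), -494) = Rational(-2291904109, 4639482)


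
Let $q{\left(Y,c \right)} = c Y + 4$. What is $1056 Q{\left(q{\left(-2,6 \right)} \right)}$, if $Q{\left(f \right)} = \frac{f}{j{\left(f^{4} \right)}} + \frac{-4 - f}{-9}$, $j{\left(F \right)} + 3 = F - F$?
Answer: $\frac{7040}{3} \approx 2346.7$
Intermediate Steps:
$q{\left(Y,c \right)} = 4 + Y c$ ($q{\left(Y,c \right)} = Y c + 4 = 4 + Y c$)
$j{\left(F \right)} = -3$ ($j{\left(F \right)} = -3 + \left(F - F\right) = -3 + 0 = -3$)
$Q{\left(f \right)} = \frac{4}{9} - \frac{2 f}{9}$ ($Q{\left(f \right)} = \frac{f}{-3} + \frac{-4 - f}{-9} = f \left(- \frac{1}{3}\right) + \left(-4 - f\right) \left(- \frac{1}{9}\right) = - \frac{f}{3} + \left(\frac{4}{9} + \frac{f}{9}\right) = \frac{4}{9} - \frac{2 f}{9}$)
$1056 Q{\left(q{\left(-2,6 \right)} \right)} = 1056 \left(\frac{4}{9} - \frac{2 \left(4 - 12\right)}{9}\right) = 1056 \left(\frac{4}{9} - - \frac{16}{9}\right) = 1056 \left(\frac{4}{9} + \frac{16}{9}\right) = 1056 \cdot \frac{20}{9} = \frac{7040}{3}$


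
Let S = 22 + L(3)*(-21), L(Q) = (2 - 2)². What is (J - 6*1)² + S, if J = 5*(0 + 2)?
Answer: 38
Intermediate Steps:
J = 10 (J = 5*2 = 10)
L(Q) = 0 (L(Q) = 0² = 0)
S = 22 (S = 22 + 0*(-21) = 22 + 0 = 22)
(J - 6*1)² + S = (10 - 6*1)² + 22 = (10 - 6)² + 22 = 4² + 22 = 16 + 22 = 38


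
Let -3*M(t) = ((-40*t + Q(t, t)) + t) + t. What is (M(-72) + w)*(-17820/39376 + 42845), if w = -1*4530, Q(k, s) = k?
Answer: -1142552513025/4922 ≈ -2.3213e+8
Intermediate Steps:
w = -4530
M(t) = 37*t/3 (M(t) = -(((-40*t + t) + t) + t)/3 = -((-39*t + t) + t)/3 = -(-38*t + t)/3 = -(-37)*t/3 = 37*t/3)
(M(-72) + w)*(-17820/39376 + 42845) = ((37/3)*(-72) - 4530)*(-17820/39376 + 42845) = (-888 - 4530)*(-17820*1/39376 + 42845) = -5418*(-4455/9844 + 42845) = -5418*421761725/9844 = -1142552513025/4922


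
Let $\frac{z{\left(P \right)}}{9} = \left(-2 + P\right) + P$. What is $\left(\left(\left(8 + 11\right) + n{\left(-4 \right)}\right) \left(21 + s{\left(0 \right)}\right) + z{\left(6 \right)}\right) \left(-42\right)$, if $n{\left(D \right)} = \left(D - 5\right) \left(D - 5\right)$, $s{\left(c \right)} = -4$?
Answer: $-75180$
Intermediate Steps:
$n{\left(D \right)} = \left(-5 + D\right)^{2}$ ($n{\left(D \right)} = \left(-5 + D\right) \left(-5 + D\right) = \left(-5 + D\right)^{2}$)
$z{\left(P \right)} = -18 + 18 P$ ($z{\left(P \right)} = 9 \left(\left(-2 + P\right) + P\right) = 9 \left(-2 + 2 P\right) = -18 + 18 P$)
$\left(\left(\left(8 + 11\right) + n{\left(-4 \right)}\right) \left(21 + s{\left(0 \right)}\right) + z{\left(6 \right)}\right) \left(-42\right) = \left(\left(\left(8 + 11\right) + \left(-5 - 4\right)^{2}\right) \left(21 - 4\right) + \left(-18 + 18 \cdot 6\right)\right) \left(-42\right) = \left(\left(19 + \left(-9\right)^{2}\right) 17 + \left(-18 + 108\right)\right) \left(-42\right) = \left(\left(19 + 81\right) 17 + 90\right) \left(-42\right) = \left(100 \cdot 17 + 90\right) \left(-42\right) = \left(1700 + 90\right) \left(-42\right) = 1790 \left(-42\right) = -75180$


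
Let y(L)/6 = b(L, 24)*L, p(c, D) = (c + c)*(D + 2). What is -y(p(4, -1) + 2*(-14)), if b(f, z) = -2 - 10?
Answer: -1440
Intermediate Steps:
b(f, z) = -12
p(c, D) = 2*c*(2 + D) (p(c, D) = (2*c)*(2 + D) = 2*c*(2 + D))
y(L) = -72*L (y(L) = 6*(-12*L) = -72*L)
-y(p(4, -1) + 2*(-14)) = -(-72)*(2*4*(2 - 1) + 2*(-14)) = -(-72)*(2*4*1 - 28) = -(-72)*(8 - 28) = -(-72)*(-20) = -1*1440 = -1440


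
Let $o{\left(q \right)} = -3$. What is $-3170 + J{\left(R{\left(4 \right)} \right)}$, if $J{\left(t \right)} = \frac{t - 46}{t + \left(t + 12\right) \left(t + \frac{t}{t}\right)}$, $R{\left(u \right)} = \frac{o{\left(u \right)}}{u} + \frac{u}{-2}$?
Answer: $- \frac{319910}{101} \approx -3167.4$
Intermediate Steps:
$R{\left(u \right)} = - \frac{3}{u} - \frac{u}{2}$ ($R{\left(u \right)} = - \frac{3}{u} + \frac{u}{-2} = - \frac{3}{u} + u \left(- \frac{1}{2}\right) = - \frac{3}{u} - \frac{u}{2}$)
$J{\left(t \right)} = \frac{-46 + t}{t + \left(1 + t\right) \left(12 + t\right)}$ ($J{\left(t \right)} = \frac{-46 + t}{t + \left(12 + t\right) \left(t + 1\right)} = \frac{-46 + t}{t + \left(12 + t\right) \left(1 + t\right)} = \frac{-46 + t}{t + \left(1 + t\right) \left(12 + t\right)}$)
$-3170 + J{\left(R{\left(4 \right)} \right)} = -3170 + \frac{-46 - \left(2 + \frac{3}{4}\right)}{12 + \left(- \frac{3}{4} - 2\right)^{2} + 14 \left(- \frac{3}{4} - 2\right)} = -3170 + \frac{-46 - \frac{11}{4}}{12 + \left(\left(-3\right) \frac{1}{4} - 2\right)^{2} + 14 \left(\left(-3\right) \frac{1}{4} - 2\right)} = -3170 + \frac{-46 - \frac{11}{4}}{12 + \left(- \frac{3}{4} - 2\right)^{2} + 14 \left(- \frac{3}{4} - 2\right)} = -3170 + \frac{-46 - \frac{11}{4}}{12 + \left(- \frac{11}{4}\right)^{2} + 14 \left(- \frac{11}{4}\right)} = -3170 + \frac{1}{12 + \frac{121}{16} - \frac{77}{2}} \left(- \frac{195}{4}\right) = -3170 + \frac{1}{- \frac{303}{16}} \left(- \frac{195}{4}\right) = -3170 - - \frac{260}{101} = -3170 + \frac{260}{101} = - \frac{319910}{101}$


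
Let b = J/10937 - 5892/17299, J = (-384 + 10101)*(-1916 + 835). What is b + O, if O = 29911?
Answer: 5477361695666/189199163 ≈ 28950.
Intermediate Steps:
J = -10504077 (J = 9717*(-1081) = -10504077)
b = -181774468827/189199163 (b = -10504077/10937 - 5892/17299 = -181774468827/189199163 ≈ -960.76)
b + O = -181774468827/189199163 + 29911 = 5477361695666/189199163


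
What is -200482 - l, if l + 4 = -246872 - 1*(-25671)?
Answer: 20723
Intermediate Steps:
l = -221205 (l = -4 + (-246872 - 1*(-25671)) = -4 + (-246872 + 25671) = -4 - 221201 = -221205)
-200482 - l = -200482 - 1*(-221205) = -200482 + 221205 = 20723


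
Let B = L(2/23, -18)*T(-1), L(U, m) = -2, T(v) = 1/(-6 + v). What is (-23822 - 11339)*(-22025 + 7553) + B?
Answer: 3561949946/7 ≈ 5.0885e+8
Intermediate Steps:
B = 2/7 (B = -2/(-6 - 1) = -2/(-7) = -2*(-⅐) = 2/7 ≈ 0.28571)
(-23822 - 11339)*(-22025 + 7553) + B = (-23822 - 11339)*(-22025 + 7553) + 2/7 = -35161*(-14472) + 2/7 = 508849992 + 2/7 = 3561949946/7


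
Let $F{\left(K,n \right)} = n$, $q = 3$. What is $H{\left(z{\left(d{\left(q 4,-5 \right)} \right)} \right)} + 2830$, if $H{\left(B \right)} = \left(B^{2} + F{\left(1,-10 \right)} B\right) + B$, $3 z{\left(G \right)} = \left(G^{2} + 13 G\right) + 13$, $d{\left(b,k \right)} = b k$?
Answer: $\frac{7974868}{9} \approx 8.861 \cdot 10^{5}$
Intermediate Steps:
$z{\left(G \right)} = \frac{13}{3} + \frac{G^{2}}{3} + \frac{13 G}{3}$ ($z{\left(G \right)} = \frac{\left(G^{2} + 13 G\right) + 13}{3} = \frac{13 + G^{2} + 13 G}{3} = \frac{13}{3} + \frac{G^{2}}{3} + \frac{13 G}{3}$)
$H{\left(B \right)} = B^{2} - 9 B$ ($H{\left(B \right)} = \left(B^{2} - 10 B\right) + B = B^{2} - 9 B$)
$H{\left(z{\left(d{\left(q 4,-5 \right)} \right)} \right)} + 2830 = \left(\frac{13}{3} + \frac{\left(3 \cdot 4 \left(-5\right)\right)^{2}}{3} + \frac{13 \cdot 3 \cdot 4 \left(-5\right)}{3}\right) \left(-9 + \left(\frac{13}{3} + \frac{\left(3 \cdot 4 \left(-5\right)\right)^{2}}{3} + \frac{13 \cdot 3 \cdot 4 \left(-5\right)}{3}\right)\right) + 2830 = \left(\frac{13}{3} + \frac{\left(12 \left(-5\right)\right)^{2}}{3} + \frac{13 \cdot 12 \left(-5\right)}{3}\right) \left(-9 + \left(\frac{13}{3} + \frac{\left(12 \left(-5\right)\right)^{2}}{3} + \frac{13 \cdot 12 \left(-5\right)}{3}\right)\right) + 2830 = \left(\frac{13}{3} + \frac{\left(-60\right)^{2}}{3} + \frac{13}{3} \left(-60\right)\right) \left(-9 + \left(\frac{13}{3} + \frac{\left(-60\right)^{2}}{3} + \frac{13}{3} \left(-60\right)\right)\right) + 2830 = \left(\frac{13}{3} + \frac{1}{3} \cdot 3600 - 260\right) \left(-9 + \left(\frac{13}{3} + \frac{1}{3} \cdot 3600 - 260\right)\right) + 2830 = \left(\frac{13}{3} + 1200 - 260\right) \left(-9 + \left(\frac{13}{3} + 1200 - 260\right)\right) + 2830 = \frac{2833 \left(-9 + \frac{2833}{3}\right)}{3} + 2830 = \frac{2833}{3} \cdot \frac{2806}{3} + 2830 = \frac{7949398}{9} + 2830 = \frac{7974868}{9}$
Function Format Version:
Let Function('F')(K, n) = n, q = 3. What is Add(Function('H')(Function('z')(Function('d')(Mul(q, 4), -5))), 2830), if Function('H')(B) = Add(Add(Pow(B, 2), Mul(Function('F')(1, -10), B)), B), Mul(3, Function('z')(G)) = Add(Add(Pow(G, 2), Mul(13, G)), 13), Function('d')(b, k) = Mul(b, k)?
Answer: Rational(7974868, 9) ≈ 8.8610e+5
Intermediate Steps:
Function('z')(G) = Add(Rational(13, 3), Mul(Rational(1, 3), Pow(G, 2)), Mul(Rational(13, 3), G)) (Function('z')(G) = Mul(Rational(1, 3), Add(Add(Pow(G, 2), Mul(13, G)), 13)) = Mul(Rational(1, 3), Add(13, Pow(G, 2), Mul(13, G))) = Add(Rational(13, 3), Mul(Rational(1, 3), Pow(G, 2)), Mul(Rational(13, 3), G)))
Function('H')(B) = Add(Pow(B, 2), Mul(-9, B)) (Function('H')(B) = Add(Add(Pow(B, 2), Mul(-10, B)), B) = Add(Pow(B, 2), Mul(-9, B)))
Add(Function('H')(Function('z')(Function('d')(Mul(q, 4), -5))), 2830) = Add(Mul(Add(Rational(13, 3), Mul(Rational(1, 3), Pow(Mul(Mul(3, 4), -5), 2)), Mul(Rational(13, 3), Mul(Mul(3, 4), -5))), Add(-9, Add(Rational(13, 3), Mul(Rational(1, 3), Pow(Mul(Mul(3, 4), -5), 2)), Mul(Rational(13, 3), Mul(Mul(3, 4), -5))))), 2830) = Add(Mul(Add(Rational(13, 3), Mul(Rational(1, 3), Pow(Mul(12, -5), 2)), Mul(Rational(13, 3), Mul(12, -5))), Add(-9, Add(Rational(13, 3), Mul(Rational(1, 3), Pow(Mul(12, -5), 2)), Mul(Rational(13, 3), Mul(12, -5))))), 2830) = Add(Mul(Add(Rational(13, 3), Mul(Rational(1, 3), Pow(-60, 2)), Mul(Rational(13, 3), -60)), Add(-9, Add(Rational(13, 3), Mul(Rational(1, 3), Pow(-60, 2)), Mul(Rational(13, 3), -60)))), 2830) = Add(Mul(Add(Rational(13, 3), Mul(Rational(1, 3), 3600), -260), Add(-9, Add(Rational(13, 3), Mul(Rational(1, 3), 3600), -260))), 2830) = Add(Mul(Add(Rational(13, 3), 1200, -260), Add(-9, Add(Rational(13, 3), 1200, -260))), 2830) = Add(Mul(Rational(2833, 3), Add(-9, Rational(2833, 3))), 2830) = Add(Mul(Rational(2833, 3), Rational(2806, 3)), 2830) = Add(Rational(7949398, 9), 2830) = Rational(7974868, 9)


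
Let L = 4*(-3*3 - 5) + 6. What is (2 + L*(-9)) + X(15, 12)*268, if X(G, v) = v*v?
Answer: 39044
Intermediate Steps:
X(G, v) = v²
L = -50 (L = 4*(-9 - 5) + 6 = 4*(-14) + 6 = -56 + 6 = -50)
(2 + L*(-9)) + X(15, 12)*268 = (2 - 50*(-9)) + 12²*268 = (2 + 450) + 144*268 = 452 + 38592 = 39044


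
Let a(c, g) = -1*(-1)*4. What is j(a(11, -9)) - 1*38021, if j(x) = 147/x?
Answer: -151937/4 ≈ -37984.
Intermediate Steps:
a(c, g) = 4 (a(c, g) = 1*4 = 4)
j(a(11, -9)) - 1*38021 = 147/4 - 1*38021 = 147*(1/4) - 38021 = 147/4 - 38021 = -151937/4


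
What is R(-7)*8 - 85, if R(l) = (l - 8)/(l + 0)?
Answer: -475/7 ≈ -67.857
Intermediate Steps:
R(l) = (-8 + l)/l
R(-7)*8 - 85 = ((-8 - 7)/(-7))*8 - 85 = -⅐*(-15)*8 - 85 = (15/7)*8 - 85 = 120/7 - 85 = -475/7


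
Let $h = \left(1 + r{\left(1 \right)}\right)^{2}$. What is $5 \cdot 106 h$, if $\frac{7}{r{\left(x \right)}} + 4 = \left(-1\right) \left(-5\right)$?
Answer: $33920$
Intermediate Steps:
$r{\left(x \right)} = 7$ ($r{\left(x \right)} = \frac{7}{-4 - -5} = \frac{7}{-4 + 5} = \frac{7}{1} = 7 \cdot 1 = 7$)
$h = 64$ ($h = \left(1 + 7\right)^{2} = 8^{2} = 64$)
$5 \cdot 106 h = 5 \cdot 106 \cdot 64 = 530 \cdot 64 = 33920$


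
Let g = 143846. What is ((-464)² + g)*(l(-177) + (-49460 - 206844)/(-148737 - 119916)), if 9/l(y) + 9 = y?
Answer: 128990885839/396583 ≈ 3.2526e+5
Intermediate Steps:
l(y) = 9/(-9 + y)
((-464)² + g)*(l(-177) + (-49460 - 206844)/(-148737 - 119916)) = ((-464)² + 143846)*(9/(-9 - 177) + (-49460 - 206844)/(-148737 - 119916)) = (215296 + 143846)*(9/(-186) - 256304/(-268653)) = 359142*(9*(-1/186) - 256304*(-1/268653)) = 359142*(-3/62 + 256304/268653) = 359142*(15084889/16656486) = 128990885839/396583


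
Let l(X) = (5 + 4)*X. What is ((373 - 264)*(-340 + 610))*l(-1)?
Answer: -264870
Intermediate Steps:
l(X) = 9*X
((373 - 264)*(-340 + 610))*l(-1) = ((373 - 264)*(-340 + 610))*(9*(-1)) = (109*270)*(-9) = 29430*(-9) = -264870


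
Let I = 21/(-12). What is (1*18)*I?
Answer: -63/2 ≈ -31.500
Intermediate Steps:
I = -7/4 (I = 21*(-1/12) = -7/4 ≈ -1.7500)
(1*18)*I = (1*18)*(-7/4) = 18*(-7/4) = -63/2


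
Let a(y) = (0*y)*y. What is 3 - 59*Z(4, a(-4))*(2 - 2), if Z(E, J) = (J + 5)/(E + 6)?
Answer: 3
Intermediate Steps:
a(y) = 0 (a(y) = 0*y = 0)
Z(E, J) = (5 + J)/(6 + E)
3 - 59*Z(4, a(-4))*(2 - 2) = 3 - 59*(5 + 0)/(6 + 4)*(2 - 2) = 3 - 59*5/10*0 = 3 - 59*(1/10)*5*0 = 3 - 59*0/2 = 3 - 59*0 = 3 + 0 = 3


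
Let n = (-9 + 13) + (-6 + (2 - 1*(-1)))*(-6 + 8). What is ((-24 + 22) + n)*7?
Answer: -28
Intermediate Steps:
n = -2 (n = 4 + (-6 + (2 + 1))*2 = 4 + (-6 + 3)*2 = 4 - 3*2 = 4 - 6 = -2)
((-24 + 22) + n)*7 = ((-24 + 22) - 2)*7 = (-2 - 2)*7 = -4*7 = -28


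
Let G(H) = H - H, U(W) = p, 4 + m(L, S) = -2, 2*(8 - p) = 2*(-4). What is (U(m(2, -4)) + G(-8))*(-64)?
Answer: -768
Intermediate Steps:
p = 12 (p = 8 - (-4) = 8 - ½*(-8) = 8 + 4 = 12)
m(L, S) = -6 (m(L, S) = -4 - 2 = -6)
U(W) = 12
G(H) = 0
(U(m(2, -4)) + G(-8))*(-64) = (12 + 0)*(-64) = 12*(-64) = -768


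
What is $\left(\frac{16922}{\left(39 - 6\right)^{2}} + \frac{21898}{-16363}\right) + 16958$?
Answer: $\frac{302432855870}{17819307} \approx 16972.0$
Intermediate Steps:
$\left(\frac{16922}{\left(39 - 6\right)^{2}} + \frac{21898}{-16363}\right) + 16958 = \left(\frac{16922}{33^{2}} + 21898 \left(- \frac{1}{16363}\right)\right) + 16958 = \left(\frac{16922}{1089} - \frac{21898}{16363}\right) + 16958 = \frac{253047764}{17819307} + 16958 = \frac{302432855870}{17819307}$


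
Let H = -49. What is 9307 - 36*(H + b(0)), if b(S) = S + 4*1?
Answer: 10927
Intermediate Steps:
b(S) = 4 + S (b(S) = S + 4 = 4 + S)
9307 - 36*(H + b(0)) = 9307 - 36*(-49 + (4 + 0)) = 9307 - 36*(-49 + 4) = 9307 - 36*(-45) = 9307 - 1*(-1620) = 9307 + 1620 = 10927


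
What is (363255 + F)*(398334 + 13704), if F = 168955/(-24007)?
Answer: 3593174836725540/24007 ≈ 1.4967e+11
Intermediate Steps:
F = -168955/24007 (F = 168955*(-1/24007) = -168955/24007 ≈ -7.0377)
(363255 + F)*(398334 + 13704) = (363255 - 168955/24007)*(398334 + 13704) = (8720493830/24007)*412038 = 3593174836725540/24007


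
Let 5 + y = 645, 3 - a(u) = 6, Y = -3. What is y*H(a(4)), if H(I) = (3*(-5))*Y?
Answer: 28800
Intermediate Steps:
a(u) = -3 (a(u) = 3 - 1*6 = 3 - 6 = -3)
H(I) = 45 (H(I) = (3*(-5))*(-3) = -15*(-3) = 45)
y = 640 (y = -5 + 645 = 640)
y*H(a(4)) = 640*45 = 28800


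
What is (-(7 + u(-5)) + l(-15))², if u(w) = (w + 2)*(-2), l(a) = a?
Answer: 784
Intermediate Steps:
u(w) = -4 - 2*w (u(w) = (2 + w)*(-2) = -4 - 2*w)
(-(7 + u(-5)) + l(-15))² = (-(7 + (-4 - 2*(-5))) - 15)² = (-(7 + (-4 + 10)) - 15)² = (-(7 + 6) - 15)² = (-1*13 - 15)² = (-13 - 15)² = (-28)² = 784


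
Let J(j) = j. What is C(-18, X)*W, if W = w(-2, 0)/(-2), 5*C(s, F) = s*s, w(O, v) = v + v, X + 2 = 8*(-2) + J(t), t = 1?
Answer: 0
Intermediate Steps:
X = -17 (X = -2 + (8*(-2) + 1) = -2 + (-16 + 1) = -2 - 15 = -17)
w(O, v) = 2*v
C(s, F) = s²/5 (C(s, F) = (s*s)/5 = s²/5)
W = 0 (W = (2*0)/(-2) = 0*(-½) = 0)
C(-18, X)*W = ((⅕)*(-18)²)*0 = ((⅕)*324)*0 = (324/5)*0 = 0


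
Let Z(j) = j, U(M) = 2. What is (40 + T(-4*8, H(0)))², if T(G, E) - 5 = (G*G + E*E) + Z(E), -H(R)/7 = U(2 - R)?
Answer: 1565001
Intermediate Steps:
H(R) = -14 (H(R) = -7*2 = -14)
T(G, E) = 5 + E + E² + G² (T(G, E) = 5 + ((G*G + E*E) + E) = 5 + ((G² + E²) + E) = 5 + ((E² + G²) + E) = 5 + (E + E² + G²) = 5 + E + E² + G²)
(40 + T(-4*8, H(0)))² = (40 + (5 - 14 + (-14)² + (-4*8)²))² = (40 + (5 - 14 + 196 + (-32)²))² = (40 + (5 - 14 + 196 + 1024))² = (40 + 1211)² = 1251² = 1565001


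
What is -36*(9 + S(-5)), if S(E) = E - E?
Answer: -324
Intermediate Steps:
S(E) = 0
-36*(9 + S(-5)) = -36*(9 + 0) = -36*9 = -324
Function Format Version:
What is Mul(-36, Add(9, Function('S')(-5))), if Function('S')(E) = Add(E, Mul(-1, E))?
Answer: -324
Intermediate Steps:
Function('S')(E) = 0
Mul(-36, Add(9, Function('S')(-5))) = Mul(-36, Add(9, 0)) = Mul(-36, 9) = -324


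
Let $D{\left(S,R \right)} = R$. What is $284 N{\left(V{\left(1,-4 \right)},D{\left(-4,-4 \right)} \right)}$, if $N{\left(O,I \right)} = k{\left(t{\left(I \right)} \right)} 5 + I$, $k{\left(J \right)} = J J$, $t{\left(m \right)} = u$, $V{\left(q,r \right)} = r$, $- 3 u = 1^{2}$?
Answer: $- \frac{8804}{9} \approx -978.22$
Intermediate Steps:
$u = - \frac{1}{3}$ ($u = - \frac{1^{2}}{3} = \left(- \frac{1}{3}\right) 1 = - \frac{1}{3} \approx -0.33333$)
$t{\left(m \right)} = - \frac{1}{3}$
$k{\left(J \right)} = J^{2}$
$N{\left(O,I \right)} = \frac{5}{9} + I$ ($N{\left(O,I \right)} = \left(- \frac{1}{3}\right)^{2} \cdot 5 + I = \frac{1}{9} \cdot 5 + I = \frac{5}{9} + I$)
$284 N{\left(V{\left(1,-4 \right)},D{\left(-4,-4 \right)} \right)} = 284 \left(\frac{5}{9} - 4\right) = 284 \left(- \frac{31}{9}\right) = - \frac{8804}{9}$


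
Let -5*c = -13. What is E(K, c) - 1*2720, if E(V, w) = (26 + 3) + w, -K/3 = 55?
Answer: -13442/5 ≈ -2688.4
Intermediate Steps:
c = 13/5 (c = -⅕*(-13) = 13/5 ≈ 2.6000)
K = -165 (K = -3*55 = -165)
E(V, w) = 29 + w
E(K, c) - 1*2720 = (29 + 13/5) - 1*2720 = 158/5 - 2720 = -13442/5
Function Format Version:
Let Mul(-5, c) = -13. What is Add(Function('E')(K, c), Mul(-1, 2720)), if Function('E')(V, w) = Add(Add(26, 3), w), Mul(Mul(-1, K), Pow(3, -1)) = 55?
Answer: Rational(-13442, 5) ≈ -2688.4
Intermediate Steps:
c = Rational(13, 5) (c = Mul(Rational(-1, 5), -13) = Rational(13, 5) ≈ 2.6000)
K = -165 (K = Mul(-3, 55) = -165)
Function('E')(V, w) = Add(29, w)
Add(Function('E')(K, c), Mul(-1, 2720)) = Add(Add(29, Rational(13, 5)), Mul(-1, 2720)) = Add(Rational(158, 5), -2720) = Rational(-13442, 5)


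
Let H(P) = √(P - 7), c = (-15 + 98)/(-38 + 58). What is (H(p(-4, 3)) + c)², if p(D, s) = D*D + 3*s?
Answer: 14089/400 + 249*√2/10 ≈ 70.436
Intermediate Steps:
p(D, s) = D² + 3*s
c = 83/20 ≈ 4.1500
H(P) = √(-7 + P)
(H(p(-4, 3)) + c)² = (√(-7 + ((-4)² + 3*3)) + 83/20)² = (√(-7 + (16 + 9)) + 83/20)² = (√(-7 + 25) + 83/20)² = (√18 + 83/20)² = (3*√2 + 83/20)² = (83/20 + 3*√2)²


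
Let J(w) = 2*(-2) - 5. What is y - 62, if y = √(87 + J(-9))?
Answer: -62 + √78 ≈ -53.168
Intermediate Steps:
J(w) = -9 (J(w) = -4 - 5 = -9)
y = √78 (y = √(87 - 9) = √78 ≈ 8.8318)
y - 62 = √78 - 62 = -62 + √78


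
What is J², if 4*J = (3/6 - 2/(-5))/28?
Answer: 81/1254400 ≈ 6.4573e-5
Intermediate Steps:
J = 9/1120 (J = ((3/6 - 2/(-5))/28)/4 = ((3*(⅙) - 2*(-⅕))*(1/28))/4 = ((½ + ⅖)*(1/28))/4 = ((9/10)*(1/28))/4 = (¼)*(9/280) = 9/1120 ≈ 0.0080357)
J² = (9/1120)² = 81/1254400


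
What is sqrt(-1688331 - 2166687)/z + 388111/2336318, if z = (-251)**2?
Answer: 388111/2336318 + I*sqrt(3855018)/63001 ≈ 0.16612 + 0.031165*I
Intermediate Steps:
z = 63001
sqrt(-1688331 - 2166687)/z + 388111/2336318 = sqrt(-1688331 - 2166687)/63001 + 388111/2336318 = sqrt(-3855018)*(1/63001) + 388111*(1/2336318) = (I*sqrt(3855018))*(1/63001) + 388111/2336318 = I*sqrt(3855018)/63001 + 388111/2336318 = 388111/2336318 + I*sqrt(3855018)/63001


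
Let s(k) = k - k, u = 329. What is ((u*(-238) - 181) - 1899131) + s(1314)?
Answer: -1977614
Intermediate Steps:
s(k) = 0
((u*(-238) - 181) - 1899131) + s(1314) = ((329*(-238) - 181) - 1899131) + 0 = ((-78302 - 181) - 1899131) + 0 = (-78483 - 1899131) + 0 = -1977614 + 0 = -1977614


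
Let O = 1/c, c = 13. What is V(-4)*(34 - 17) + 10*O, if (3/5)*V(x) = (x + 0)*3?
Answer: -4410/13 ≈ -339.23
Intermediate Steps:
V(x) = 5*x (V(x) = 5*((x + 0)*3)/3 = 5*(x*3)/3 = 5*(3*x)/3 = 5*x)
O = 1/13 ≈ 0.076923
V(-4)*(34 - 17) + 10*O = (5*(-4))*(34 - 17) + 10*(1/13) = -20*17 + 10/13 = -340 + 10/13 = -4410/13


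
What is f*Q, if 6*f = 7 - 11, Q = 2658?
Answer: -1772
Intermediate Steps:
f = -2/3 (f = (7 - 11)/6 = (1/6)*(-4) = -2/3 ≈ -0.66667)
f*Q = -2/3*2658 = -1772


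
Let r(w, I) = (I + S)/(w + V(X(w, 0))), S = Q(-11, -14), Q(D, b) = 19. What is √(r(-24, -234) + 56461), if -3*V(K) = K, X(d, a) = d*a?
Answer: √8131674/12 ≈ 237.63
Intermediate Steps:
X(d, a) = a*d
V(K) = -K/3
S = 19
r(w, I) = (19 + I)/w (r(w, I) = (I + 19)/(w - 0*w) = (19 + I)/(w - ⅓*0) = (19 + I)/(w + 0) = (19 + I)/w)
√(r(-24, -234) + 56461) = √((19 - 234)/(-24) + 56461) = √(-1/24*(-215) + 56461) = √(215/24 + 56461) = √(1355279/24) = √8131674/12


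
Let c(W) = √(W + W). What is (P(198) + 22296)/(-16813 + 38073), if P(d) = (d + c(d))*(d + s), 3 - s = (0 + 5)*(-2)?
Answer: 32037/10630 + 633*√11/10630 ≈ 3.2113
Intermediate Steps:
s = 13 (s = 3 - (0 + 5)*(-2) = 3 - 5*(-2) = 3 - 1*(-10) = 3 + 10 = 13)
c(W) = √2*√W (c(W) = √(2*W) = √2*√W)
P(d) = (13 + d)*(d + √2*√d) (P(d) = (d + √2*√d)*(d + 13) = (d + √2*√d)*(13 + d) = (13 + d)*(d + √2*√d))
(P(198) + 22296)/(-16813 + 38073) = ((198² + 13*198 + √2*198^(3/2) + 13*√2*√198) + 22296)/(-16813 + 38073) = ((39204 + 2574 + √2*(594*√22) + 13*√2*(3*√22)) + 22296)/21260 = ((39204 + 2574 + 1188*√11 + 78*√11) + 22296)*(1/21260) = ((41778 + 1266*√11) + 22296)*(1/21260) = (64074 + 1266*√11)*(1/21260) = 32037/10630 + 633*√11/10630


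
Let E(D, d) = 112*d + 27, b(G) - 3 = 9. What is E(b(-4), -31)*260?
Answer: -895700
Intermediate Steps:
b(G) = 12 (b(G) = 3 + 9 = 12)
E(D, d) = 27 + 112*d
E(b(-4), -31)*260 = (27 + 112*(-31))*260 = (27 - 3472)*260 = -3445*260 = -895700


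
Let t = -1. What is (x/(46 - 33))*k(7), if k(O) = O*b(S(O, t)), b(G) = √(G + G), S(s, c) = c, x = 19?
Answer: 133*I*√2/13 ≈ 14.468*I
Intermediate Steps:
b(G) = √2*√G (b(G) = √(2*G) = √2*√G)
k(O) = I*O*√2 (k(O) = O*(√2*√(-1)) = O*(√2*I) = O*(I*√2) = I*O*√2)
(x/(46 - 33))*k(7) = (19/(46 - 33))*(I*7*√2) = (19/13)*(7*I*√2) = ((1/13)*19)*(7*I*√2) = 19*(7*I*√2)/13 = 133*I*√2/13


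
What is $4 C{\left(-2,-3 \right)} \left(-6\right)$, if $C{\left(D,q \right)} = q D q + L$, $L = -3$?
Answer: $504$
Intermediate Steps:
$C{\left(D,q \right)} = -3 + D q^{2}$ ($C{\left(D,q \right)} = q D q - 3 = D q q - 3 = D q^{2} - 3 = -3 + D q^{2}$)
$4 C{\left(-2,-3 \right)} \left(-6\right) = 4 \left(-3 - 2 \left(-3\right)^{2}\right) \left(-6\right) = 4 \left(-3 - 18\right) \left(-6\right) = 4 \left(-21\right) \left(-6\right) = \left(-84\right) \left(-6\right) = 504$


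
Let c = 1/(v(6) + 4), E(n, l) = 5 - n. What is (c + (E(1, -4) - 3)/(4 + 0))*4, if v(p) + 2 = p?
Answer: 3/2 ≈ 1.5000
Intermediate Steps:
v(p) = -2 + p
c = ⅛ (c = 1/((-2 + 6) + 4) = 1/(4 + 4) = 1/8 = ⅛ ≈ 0.12500)
(c + (E(1, -4) - 3)/(4 + 0))*4 = (⅛ + ((5 - 1*1) - 3)/(4 + 0))*4 = (⅛ + ((5 - 1) - 3)/4)*4 = (⅛ + (4 - 3)*(¼))*4 = (⅛ + 1*(¼))*4 = (⅛ + ¼)*4 = (3/8)*4 = 3/2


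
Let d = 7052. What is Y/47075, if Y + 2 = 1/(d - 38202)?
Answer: -62301/1466386250 ≈ -4.2486e-5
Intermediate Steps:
Y = -62301/31150 (Y = -2 + 1/(7052 - 38202) = -2 + 1/(-31150) = -2 - 1/31150 = -62301/31150 ≈ -2.0000)
Y/47075 = -62301/31150/47075 = -62301/31150*1/47075 = -62301/1466386250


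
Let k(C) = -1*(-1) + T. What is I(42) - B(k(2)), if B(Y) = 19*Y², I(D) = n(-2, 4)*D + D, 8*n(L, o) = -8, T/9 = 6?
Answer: -57475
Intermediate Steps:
T = 54 (T = 9*6 = 54)
k(C) = 55 (k(C) = -1*(-1) + 54 = 1 + 54 = 55)
n(L, o) = -1 (n(L, o) = (⅛)*(-8) = -1)
I(D) = 0 (I(D) = -D + D = 0)
I(42) - B(k(2)) = 0 - 19*55² = 0 - 19*3025 = 0 - 1*57475 = 0 - 57475 = -57475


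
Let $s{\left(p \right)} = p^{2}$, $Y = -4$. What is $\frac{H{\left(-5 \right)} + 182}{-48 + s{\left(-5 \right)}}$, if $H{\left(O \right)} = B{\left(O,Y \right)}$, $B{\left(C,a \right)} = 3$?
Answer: $- \frac{185}{23} \approx -8.0435$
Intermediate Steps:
$H{\left(O \right)} = 3$
$\frac{H{\left(-5 \right)} + 182}{-48 + s{\left(-5 \right)}} = \frac{3 + 182}{-48 + \left(-5\right)^{2}} = \frac{185}{-48 + 25} = \frac{185}{-23} = 185 \left(- \frac{1}{23}\right) = - \frac{185}{23}$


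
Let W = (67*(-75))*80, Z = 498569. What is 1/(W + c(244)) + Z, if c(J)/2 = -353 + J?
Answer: 200533426041/402218 ≈ 4.9857e+5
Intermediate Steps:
W = -402000 (W = -5025*80 = -402000)
c(J) = -706 + 2*J (c(J) = 2*(-353 + J) = -706 + 2*J)
1/(W + c(244)) + Z = 1/(-402000 + (-706 + 2*244)) + 498569 = 1/(-402000 + (-706 + 488)) + 498569 = 1/(-402000 - 218) + 498569 = 1/(-402218) + 498569 = -1/402218 + 498569 = 200533426041/402218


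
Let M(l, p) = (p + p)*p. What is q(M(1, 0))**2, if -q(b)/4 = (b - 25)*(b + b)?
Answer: 0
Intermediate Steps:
M(l, p) = 2*p**2 (M(l, p) = (2*p)*p = 2*p**2)
q(b) = -8*b*(-25 + b) (q(b) = -4*(b - 25)*(b + b) = -4*(-25 + b)*2*b = -8*b*(-25 + b))
q(M(1, 0))**2 = (8*(2*0**2)*(25 - 2*0**2))**2 = (8*(2*0)*(25 - 2*0))**2 = (8*0*(25 - 1*0))**2 = (8*0*(25 + 0))**2 = (8*0*25)**2 = 0**2 = 0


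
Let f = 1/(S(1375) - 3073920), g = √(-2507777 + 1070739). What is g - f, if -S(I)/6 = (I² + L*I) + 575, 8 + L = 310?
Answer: 1/16912620 + I*√1437038 ≈ 5.9127e-8 + 1198.8*I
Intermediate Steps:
L = 302 (L = -8 + 310 = 302)
S(I) = -3450 - 1812*I - 6*I² (S(I) = -6*((I² + 302*I) + 575) = -6*(575 + I² + 302*I) = -3450 - 1812*I - 6*I²)
g = I*√1437038 (g = √(-1437038) = I*√1437038 ≈ 1198.8*I)
f = -1/16912620 (f = 1/((-3450 - 1812*1375 - 6*1375²) - 3073920) = 1/((-3450 - 2491500 - 6*1890625) - 3073920) = 1/((-3450 - 2491500 - 11343750) - 3073920) = 1/(-13838700 - 3073920) = 1/(-16912620) = -1/16912620 ≈ -5.9127e-8)
g - f = I*√1437038 - 1*(-1/16912620) = I*√1437038 + 1/16912620 = 1/16912620 + I*√1437038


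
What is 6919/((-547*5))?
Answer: -6919/2735 ≈ -2.5298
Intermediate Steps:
6919/((-547*5)) = 6919/((-1*2735)) = 6919/(-2735) = 6919*(-1/2735) = -6919/2735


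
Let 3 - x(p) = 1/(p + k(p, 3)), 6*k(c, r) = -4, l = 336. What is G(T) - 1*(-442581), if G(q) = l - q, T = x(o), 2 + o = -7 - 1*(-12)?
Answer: 3100401/7 ≈ 4.4291e+5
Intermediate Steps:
k(c, r) = -2/3 (k(c, r) = (1/6)*(-4) = -2/3)
o = 3 (o = -2 + (-7 - 1*(-12)) = -2 + (-7 + 12) = -2 + 5 = 3)
x(p) = 3 - 1/(-2/3 + p) (x(p) = 3 - 1/(p - 2/3) = 3 - 1/(-2/3 + p))
T = 18/7 (T = 9*(-1 + 3)/(-2 + 3*3) = 9*2/(-2 + 9) = 9*2/7 = 9*(1/7)*2 = 18/7 ≈ 2.5714)
G(q) = 336 - q
G(T) - 1*(-442581) = (336 - 1*18/7) - 1*(-442581) = (336 - 18/7) + 442581 = 2334/7 + 442581 = 3100401/7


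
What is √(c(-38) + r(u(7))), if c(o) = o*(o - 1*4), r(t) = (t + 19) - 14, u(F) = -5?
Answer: 2*√399 ≈ 39.950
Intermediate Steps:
r(t) = 5 + t (r(t) = (19 + t) - 14 = 5 + t)
c(o) = o*(-4 + o) (c(o) = o*(o - 4) = o*(-4 + o))
√(c(-38) + r(u(7))) = √(-38*(-4 - 38) + (5 - 5)) = √(-38*(-42) + 0) = √(1596 + 0) = √1596 = 2*√399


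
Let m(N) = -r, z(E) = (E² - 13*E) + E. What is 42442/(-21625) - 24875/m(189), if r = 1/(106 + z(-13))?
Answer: 231844285683/21625 ≈ 1.0721e+7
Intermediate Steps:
z(E) = E² - 12*E
r = 1/431 (r = 1/(106 - 13*(-12 - 13)) = 1/(106 - 13*(-25)) = 1/(106 + 325) = 1/431 ≈ 0.0023202)
m(N) = -1/431 (m(N) = -1*1/431 = -1/431)
42442/(-21625) - 24875/m(189) = 42442/(-21625) - 24875/(-1/431) = 42442*(-1/21625) - 24875*(-431) = -42442/21625 + 10721125 = 231844285683/21625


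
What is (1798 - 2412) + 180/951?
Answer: -194578/317 ≈ -613.81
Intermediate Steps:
(1798 - 2412) + 180/951 = -614 + 180*(1/951) = -614 + 60/317 = -194578/317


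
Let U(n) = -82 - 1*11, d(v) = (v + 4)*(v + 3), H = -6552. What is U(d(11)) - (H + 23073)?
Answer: -16614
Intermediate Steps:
d(v) = (3 + v)*(4 + v) (d(v) = (4 + v)*(3 + v) = (3 + v)*(4 + v))
U(n) = -93 (U(n) = -82 - 11 = -93)
U(d(11)) - (H + 23073) = -93 - (-6552 + 23073) = -93 - 1*16521 = -93 - 16521 = -16614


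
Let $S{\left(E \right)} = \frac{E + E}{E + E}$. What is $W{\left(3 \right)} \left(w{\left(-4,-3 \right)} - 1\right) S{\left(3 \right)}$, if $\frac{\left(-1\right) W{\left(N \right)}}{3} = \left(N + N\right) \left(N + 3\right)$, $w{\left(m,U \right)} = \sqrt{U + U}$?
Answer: $108 - 108 i \sqrt{6} \approx 108.0 - 264.54 i$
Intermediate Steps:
$w{\left(m,U \right)} = \sqrt{2} \sqrt{U}$ ($w{\left(m,U \right)} = \sqrt{2 U} = \sqrt{2} \sqrt{U}$)
$W{\left(N \right)} = - 6 N \left(3 + N\right)$ ($W{\left(N \right)} = - 3 \left(N + N\right) \left(N + 3\right) = - 3 \cdot 2 N \left(3 + N\right) = - 6 N \left(3 + N\right)$)
$S{\left(E \right)} = 1$ ($S{\left(E \right)} = \frac{2 E}{2 E} = 2 E \frac{1}{2 E} = 1$)
$W{\left(3 \right)} \left(w{\left(-4,-3 \right)} - 1\right) S{\left(3 \right)} = \left(-6\right) 3 \left(3 + 3\right) \left(\sqrt{2} \sqrt{-3} - 1\right) 1 = \left(-6\right) 3 \cdot 6 \left(\sqrt{2} i \sqrt{3} - 1\right) 1 = - 108 \left(i \sqrt{6} - 1\right) 1 = - 108 \left(-1 + i \sqrt{6}\right) 1 = \left(108 - 108 i \sqrt{6}\right) 1 = 108 - 108 i \sqrt{6}$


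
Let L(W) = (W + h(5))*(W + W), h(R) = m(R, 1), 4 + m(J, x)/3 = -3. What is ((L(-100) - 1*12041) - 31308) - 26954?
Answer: -46103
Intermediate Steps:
m(J, x) = -21 (m(J, x) = -12 + 3*(-3) = -12 - 9 = -21)
h(R) = -21
L(W) = 2*W*(-21 + W) (L(W) = (W - 21)*(W + W) = (-21 + W)*(2*W) = 2*W*(-21 + W))
((L(-100) - 1*12041) - 31308) - 26954 = ((2*(-100)*(-21 - 100) - 1*12041) - 31308) - 26954 = ((2*(-100)*(-121) - 12041) - 31308) - 26954 = ((24200 - 12041) - 31308) - 26954 = (12159 - 31308) - 26954 = -19149 - 26954 = -46103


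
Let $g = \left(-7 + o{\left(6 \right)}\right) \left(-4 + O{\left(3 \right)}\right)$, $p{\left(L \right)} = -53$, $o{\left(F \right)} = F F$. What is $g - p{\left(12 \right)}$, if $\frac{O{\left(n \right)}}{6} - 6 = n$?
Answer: $1503$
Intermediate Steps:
$o{\left(F \right)} = F^{2}$
$O{\left(n \right)} = 36 + 6 n$
$g = 1450$ ($g = \left(-7 + 6^{2}\right) \left(-4 + \left(36 + 6 \cdot 3\right)\right) = \left(-7 + 36\right) \left(-4 + \left(36 + 18\right)\right) = 29 \left(-4 + 54\right) = 29 \cdot 50 = 1450$)
$g - p{\left(12 \right)} = 1450 - -53 = 1450 + 53 = 1503$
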